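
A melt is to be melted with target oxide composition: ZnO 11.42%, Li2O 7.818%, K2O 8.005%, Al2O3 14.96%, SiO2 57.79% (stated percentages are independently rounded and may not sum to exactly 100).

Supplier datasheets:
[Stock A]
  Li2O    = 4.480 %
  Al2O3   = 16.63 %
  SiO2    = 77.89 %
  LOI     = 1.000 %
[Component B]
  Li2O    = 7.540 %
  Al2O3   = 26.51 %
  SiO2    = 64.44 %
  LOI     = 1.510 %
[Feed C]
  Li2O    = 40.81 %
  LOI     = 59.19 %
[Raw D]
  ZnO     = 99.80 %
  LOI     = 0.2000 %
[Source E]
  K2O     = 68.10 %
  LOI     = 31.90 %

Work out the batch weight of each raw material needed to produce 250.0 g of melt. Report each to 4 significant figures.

Every computation maintains exact precision at all times; the intermediate values are shown rounded to 4 significant figures between the steps — each reported result takes a single rounding — all derived quantities are re-derived at full precision (net glass mass, LOI, the five compositions, yield, totals) from the batch weights for 250.0 g of glass exactly as shown in question or answer.
Target oxide masses per 250.0 g melt:
  ZnO: 11.42% × 250.0 = 28.55 g
  Li2O: 7.818% × 250.0 = 19.55 g
  K2O: 8.005% × 250.0 = 20.01 g
  Al2O3: 14.96% × 250.0 = 37.40 g
  SiO2: 57.79% × 250.0 = 144.5 g
Checking each oxide sum with the batch weights as given, per the basis as stated (each sum matches its target mass given rounding of the digits):
  ZnO: 28.61·0.9980 = 28.55 g (target 28.55 g)
  Li2O: 143.0·0.04480 + 51.39·0.07540 + 22.70·0.4081 = 19.55 g (target 19.55 g)
  K2O: 29.39·0.6810 = 20.01 g (target 20.01 g)
  Al2O3: 143.0·0.1663 + 51.39·0.2651 = 37.40 g (target 37.40 g)
  SiO2: 143.0·0.7789 + 51.39·0.6444 = 144.5 g (target 144.5 g)
Mass balance on the glass: total batch − LOI = 250.0 g (targets for the oxides total 250.0 g; against the stated basis, 250.0 g — deltas are rounding alone).
Batch total: Σ batch = 275.1 g; Σ batch·LOI gives LOI loss = 25.07 g; yield: glass divided by total = 90.88%.

Batch per 250.0 g melt:
  Stock A: 143.0 g
  Component B: 51.39 g
  Feed C: 22.70 g
  Raw D: 28.61 g
  Source E: 29.39 g
Total batch = 275.1 g; LOI loss = 25.07 g; yield = 90.88%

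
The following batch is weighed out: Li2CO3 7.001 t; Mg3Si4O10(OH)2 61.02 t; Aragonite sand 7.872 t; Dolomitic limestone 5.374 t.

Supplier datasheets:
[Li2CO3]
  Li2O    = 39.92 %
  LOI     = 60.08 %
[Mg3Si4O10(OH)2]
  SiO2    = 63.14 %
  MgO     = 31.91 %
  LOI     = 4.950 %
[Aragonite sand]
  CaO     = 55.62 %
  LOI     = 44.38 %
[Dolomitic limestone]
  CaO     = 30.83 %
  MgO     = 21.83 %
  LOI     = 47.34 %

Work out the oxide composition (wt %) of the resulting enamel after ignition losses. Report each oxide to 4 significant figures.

Each numeric step carries full precision throughout. In-progress results are printed rounded to four significant figures at each printed step; every reported result is rounded exactly once; derived quantities (the four compositions, yield, ignition loss, the totals, glass mass) are computed in full precision starting from the weights at 68.00 t of glass precisely as stated by the problem or answer text.
Oxide-by-oxide delivered mass:
  CaO: 7.872·0.5562 + 5.374·0.3083 = 6.035 t
  Li2O: 7.001·0.3992 = 2.795 t
  SiO2: 61.02·0.6314 = 38.53 t
  MgO: 61.02·0.3191 + 5.374·0.2183 = 20.64 t
LOI: 7.001·0.6008 + 61.02·0.04950 + 7.872·0.4438 + 5.374·0.4734 = 13.26 t
Glass mass = batch − LOI = 81.27 − 13.26 = 68.00 t (equal to the oxide-mass sum)
each oxide over glass, ×100, is wt %

Glass mass = 68.00 t (batch 81.27 − LOI 13.26).
Composition: CaO 8.875%, Li2O 4.110%, SiO2 56.66%, MgO 30.36%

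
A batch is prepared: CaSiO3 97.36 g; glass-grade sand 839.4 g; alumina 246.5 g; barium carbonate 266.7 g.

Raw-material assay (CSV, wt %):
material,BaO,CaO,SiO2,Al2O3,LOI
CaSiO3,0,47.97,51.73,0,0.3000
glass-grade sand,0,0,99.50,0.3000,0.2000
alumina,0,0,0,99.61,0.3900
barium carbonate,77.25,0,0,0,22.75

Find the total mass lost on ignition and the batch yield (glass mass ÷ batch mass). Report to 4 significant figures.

LOI loss = 63.61 g; glass = 1386 g; yield = 95.61%

All arithmetic keeps exact precision through every step; working values appear (rounded to 4 significant digits) between the steps — each reported value is rounded once only — the derived quantities (totals, yield, ignition loss, glass mass, the four compositions) are carried at exact precision from the weighed amounts at 1386 g of glass, as written in problem or answer.
Each material's LOI contribution:
  CaSiO3: 97.36 × 0.003000 = 0.2921 g
  glass-grade sand: 839.4 × 0.002000 = 1.679 g
  alumina: 246.5 × 0.003900 = 0.9613 g
  barium carbonate: 266.7 × 0.2275 = 60.67 g
Total LOI = 63.61 g
Glass = batch − LOI = 1450 − 63.61 = 1386 g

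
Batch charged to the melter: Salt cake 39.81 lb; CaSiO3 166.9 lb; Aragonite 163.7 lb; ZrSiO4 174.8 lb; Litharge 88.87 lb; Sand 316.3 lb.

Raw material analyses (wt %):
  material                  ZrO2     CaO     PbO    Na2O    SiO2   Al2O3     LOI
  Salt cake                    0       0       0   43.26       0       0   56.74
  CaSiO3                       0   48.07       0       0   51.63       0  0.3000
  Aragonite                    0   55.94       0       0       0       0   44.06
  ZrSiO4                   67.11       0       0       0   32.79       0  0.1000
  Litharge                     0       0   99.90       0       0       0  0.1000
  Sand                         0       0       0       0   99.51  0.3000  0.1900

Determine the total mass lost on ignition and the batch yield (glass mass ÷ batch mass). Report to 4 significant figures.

LOI loss = 96.08 lb; glass = 854.3 lb; yield = 89.89%

Intermediates are shown rounded off to 4 significant digits in the printout; each numeric step carries exact precision from first step to last — each reported figure is rounded a single time; all derived quantities are re-derived in full precision (the six compositions, the yield, totals, LOI, glass mass) starting from the weights per 854.3 lb of glass as set out in question or answer.
Material-by-material LOI:
  Salt cake: 39.81 × 0.5674 = 22.59 lb
  CaSiO3: 166.9 × 0.003000 = 0.5007 lb
  Aragonite: 163.7 × 0.4406 = 72.13 lb
  ZrSiO4: 174.8 × 0.001000 = 0.1748 lb
  Litharge: 88.87 × 0.001000 = 0.08887 lb
  Sand: 316.3 × 0.001900 = 0.6010 lb
Total LOI = 96.08 lb
Glass = batch − LOI = 950.4 − 96.08 = 854.3 lb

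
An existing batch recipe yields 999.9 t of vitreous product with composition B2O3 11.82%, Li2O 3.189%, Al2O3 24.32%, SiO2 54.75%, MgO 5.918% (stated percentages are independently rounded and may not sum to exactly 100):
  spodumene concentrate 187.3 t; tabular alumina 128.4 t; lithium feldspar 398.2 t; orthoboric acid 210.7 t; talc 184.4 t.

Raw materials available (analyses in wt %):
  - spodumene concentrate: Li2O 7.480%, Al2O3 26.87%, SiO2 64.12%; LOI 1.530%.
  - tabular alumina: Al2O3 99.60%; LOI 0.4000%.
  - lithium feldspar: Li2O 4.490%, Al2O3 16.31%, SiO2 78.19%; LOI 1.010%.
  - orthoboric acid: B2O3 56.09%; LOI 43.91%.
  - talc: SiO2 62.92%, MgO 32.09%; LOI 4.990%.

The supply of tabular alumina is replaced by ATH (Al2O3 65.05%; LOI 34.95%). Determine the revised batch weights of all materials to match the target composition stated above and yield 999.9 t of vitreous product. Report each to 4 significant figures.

Revised batch per 999.9 t vitreous product:
  spodumene concentrate: 187.3 t
  ATH: 196.6 t
  lithium feldspar: 398.2 t
  orthoboric acid: 210.7 t
  talc: 184.4 t
Total batch = 1177 t; LOI loss = 177.3 t

The working math keeps exact precision in every operation; mid-chain values are displayed (rounded to 4 significant digits) when written out — every reported number is rounded just once; all derived quantities, including glass mass, five oxide percentages, the yield, ignition loss, the totals, are carried from the weighed amounts for 999.9 t of glass at full float precision as they appear in the problem or the answer.
Target oxide masses per 999.9 t vitreous product:
  B2O3: 11.82% × 999.9 = 118.2 t
  Li2O: 3.189% × 999.9 = 31.89 t
  Al2O3: 24.32% × 999.9 = 243.2 t
  SiO2: 54.75% × 999.9 = 547.4 t
  MgO: 5.918% × 999.9 = 59.17 t
Per-oxide balance check per the reported batch figures, on the stated basis (every target is met by its sum once rounding is allowed for):
  B2O3: 210.7·0.5609 = 118.2 t (target 118.2 t)
  Li2O: 187.3·0.07480 + 398.2·0.04490 = 31.89 t (target 31.89 t)
  Al2O3: 187.3·0.2687 + 196.6·0.6505 + 398.2·0.1631 = 243.2 t (target 243.2 t)
  SiO2: 187.3·0.6412 + 398.2·0.7819 + 184.4·0.6292 = 547.5 t (target 547.4 t)
  MgO: 184.4·0.3209 = 59.17 t (target 59.17 t)
Auditing the glass mass value: total charge less LOI = 999.9 t (targets for the oxides total 999.9 t; stated basis 999.9 t — gaps are rounding artifacts).
Adding the batch up: Σ batch = 1177 t; LOI removed, Σ of batch·LOI: 177.3 t; yield: glass divided by total = 84.94%.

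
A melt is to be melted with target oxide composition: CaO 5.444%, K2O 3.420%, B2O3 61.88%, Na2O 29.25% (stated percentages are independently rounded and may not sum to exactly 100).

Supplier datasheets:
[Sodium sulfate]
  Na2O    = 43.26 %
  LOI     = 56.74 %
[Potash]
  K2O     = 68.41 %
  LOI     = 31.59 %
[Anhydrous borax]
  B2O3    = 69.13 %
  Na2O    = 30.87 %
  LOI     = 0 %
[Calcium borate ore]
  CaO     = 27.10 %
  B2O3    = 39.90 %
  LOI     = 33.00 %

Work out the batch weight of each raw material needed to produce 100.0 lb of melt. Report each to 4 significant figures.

Batch per 100.0 lb melt:
  Sodium sulfate: 12.01 lb
  Potash: 4.999 lb
  Anhydrous borax: 77.92 lb
  Calcium borate ore: 20.09 lb
Total batch = 115.0 lb; LOI loss = 15.02 lb; yield = 86.94%

All internal work runs at full float precision through every step; mid-chain values are displayed, rounded to 4 significant figures, on the page — a single rounding yields every reported figure; the derived quantities are rebuilt from the weighed amounts at 100.0 lb of glass at exact precision (the four compositions, yield, LOI, the totals, net glass mass), as written in either problem or answer.
Oxide-by-oxide targets in 100.0 lb melt:
  CaO: 5.444% × 100.0 = 5.444 lb
  K2O: 3.420% × 100.0 = 3.420 lb
  B2O3: 61.88% × 100.0 = 61.88 lb
  Na2O: 29.25% × 100.0 = 29.25 lb
Per-oxide balance check given the weights on record, on the stated basis (oxide sums agree with the targets within answer rounding):
  CaO: 20.09·0.2710 = 5.444 lb (target 5.444 lb)
  K2O: 4.999·0.6841 = 3.420 lb (target 3.420 lb)
  B2O3: 77.92·0.6913 + 20.09·0.3990 = 61.88 lb (target 61.88 lb)
  Na2O: 12.01·0.4326 + 77.92·0.3087 = 29.25 lb (target 29.25 lb)
Glass-mass closure: the batch minus its LOI: 100.0 lb (oxide target masses add up to 99.99 lb; with the basis standing at 100.0 lb — a pure rounding effect).
Batch total: Σ batch = 115.0 lb; ignition loss, Σ(batch × LOI) = 15.02 lb; yield = glass ÷ total batch = 86.94%.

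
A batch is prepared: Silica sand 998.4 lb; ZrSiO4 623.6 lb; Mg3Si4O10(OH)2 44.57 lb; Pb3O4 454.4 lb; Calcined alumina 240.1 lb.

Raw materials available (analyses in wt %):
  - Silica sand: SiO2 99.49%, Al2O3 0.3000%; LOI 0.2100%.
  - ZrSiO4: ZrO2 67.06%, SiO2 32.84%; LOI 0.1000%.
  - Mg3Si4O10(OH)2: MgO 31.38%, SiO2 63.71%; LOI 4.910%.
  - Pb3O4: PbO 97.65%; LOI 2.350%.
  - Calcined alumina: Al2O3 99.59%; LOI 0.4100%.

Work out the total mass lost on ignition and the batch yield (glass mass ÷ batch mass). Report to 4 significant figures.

Mid-chain values appear (rounded to four significant figures) in the printout — exact precision is carried in all steps; each reported value is rounded a single time — derived quantities (five oxide percentages, LOI, yield, glass mass, the totals) are carried in full precision from the batch weights for 2344 lb of glass, precisely as stated by the problem or the answer.
Per-material ignition loss:
  Silica sand: 998.4 × 0.002100 = 2.097 lb
  ZrSiO4: 623.6 × 0.001000 = 0.6236 lb
  Mg3Si4O10(OH)2: 44.57 × 0.04910 = 2.188 lb
  Pb3O4: 454.4 × 0.02350 = 10.68 lb
  Calcined alumina: 240.1 × 0.004100 = 0.9844 lb
Total LOI = 16.57 lb
Glass = batch − LOI = 2361 − 16.57 = 2344 lb

LOI loss = 16.57 lb; glass = 2344 lb; yield = 99.30%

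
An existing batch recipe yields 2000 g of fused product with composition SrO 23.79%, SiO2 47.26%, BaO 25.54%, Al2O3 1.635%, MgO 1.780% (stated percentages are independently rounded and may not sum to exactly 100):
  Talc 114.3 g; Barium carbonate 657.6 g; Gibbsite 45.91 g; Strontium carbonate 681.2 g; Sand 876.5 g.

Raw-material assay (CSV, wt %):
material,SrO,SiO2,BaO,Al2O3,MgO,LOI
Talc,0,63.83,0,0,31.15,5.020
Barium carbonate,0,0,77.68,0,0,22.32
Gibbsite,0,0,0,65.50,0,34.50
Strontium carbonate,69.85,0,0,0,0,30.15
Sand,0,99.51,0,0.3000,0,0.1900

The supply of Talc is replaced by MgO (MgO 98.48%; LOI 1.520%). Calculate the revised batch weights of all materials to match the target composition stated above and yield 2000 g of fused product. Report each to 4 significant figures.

Intermediates are shown, rounded to 4 significant digits, on the page. The whole derivation keeps full float precision from first step to last. Each reported result sees exactly one rounding; the derived quantities, which include ignition loss, net glass mass, totals, yield, the five compositions, are computed in full float precision, as given in the problem or the answer, using the weight values for 2000 g of glass.
Target oxide masses per 2000 g fused product:
  SrO: 23.79% × 2000 = 475.8 g
  SiO2: 47.26% × 2000 = 945.2 g
  BaO: 25.54% × 2000 = 510.8 g
  Al2O3: 1.635% × 2000 = 32.70 g
  MgO: 1.780% × 2000 = 35.60 g
Mass-balance tally per oxide from the weights as reported, under the basis named above (each sum matches its target mass exact up to rounding of places):
  SrO: 681.2·0.6985 = 475.8 g (target 475.8 g)
  SiO2: 949.9·0.9951 = 945.2 g (target 945.2 g)
  BaO: 657.6·0.7768 = 510.8 g (target 510.8 g)
  Al2O3: 45.57·0.6550 + 949.9·0.003000 = 32.70 g (target 32.70 g)
  MgO: 36.15·0.9848 = 35.60 g (target 35.60 g)
The glass-mass cross-check: the batch minus its LOI: 2000 g (the targets, summed, come to 2000 g; stated basis 2000 g — gaps are rounding artifacts).
Batch total: Σ batch = 2370 g; LOI removed, Σ of batch·LOI: 370.2 g; glass ÷ batch gives a yield of 84.38%.

Revised batch per 2000 g fused product:
  MgO: 36.15 g
  Barium carbonate: 657.6 g
  Gibbsite: 45.57 g
  Strontium carbonate: 681.2 g
  Sand: 949.9 g
Total batch = 2370 g; LOI loss = 370.2 g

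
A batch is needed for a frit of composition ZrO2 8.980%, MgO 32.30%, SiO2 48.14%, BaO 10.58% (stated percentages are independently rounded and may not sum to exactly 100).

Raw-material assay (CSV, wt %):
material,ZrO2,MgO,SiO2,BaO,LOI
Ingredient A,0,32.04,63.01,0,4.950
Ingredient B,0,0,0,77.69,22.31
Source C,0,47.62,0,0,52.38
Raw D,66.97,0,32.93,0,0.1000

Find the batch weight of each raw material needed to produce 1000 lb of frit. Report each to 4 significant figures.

Batch per 1000 lb frit:
  Ingredient A: 693.9 lb
  Ingredient B: 136.2 lb
  Source C: 211.4 lb
  Raw D: 134.1 lb
Total batch = 1176 lb; LOI loss = 175.6 lb; yield = 85.06%

The intermediate values are printed rounded to four significant figures — the whole derivation carries full float precision all the way through. Every reported figure is rounded only once. Derived quantities (LOI, net glass mass, the yield, four oxide percentages, the totals) are re-derived from the weighed amounts on 1000 lb of glass in exact precision as set out in either problem or answer.
Oxide mass targets, per 1000 lb frit:
  ZrO2: 8.980% × 1000 = 89.80 lb
  MgO: 32.30% × 1000 = 323.0 lb
  SiO2: 48.14% × 1000 = 481.4 lb
  BaO: 10.58% × 1000 = 105.8 lb
Mass-balance tally per oxide given the weights on record, on the stated basis (delivered sums recover each target modulo rounding of the values):
  ZrO2: 134.1·0.6697 = 89.81 lb (target 89.80 lb)
  MgO: 693.9·0.3204 + 211.4·0.4762 = 323.0 lb (target 323.0 lb)
  SiO2: 693.9·0.6301 + 134.1·0.3293 = 481.4 lb (target 481.4 lb)
  BaO: 136.2·0.7769 = 105.8 lb (target 105.8 lb)
Glass-mass closure: whole batch net of LOI = 1000 lb (targets for the oxides total 1000 lb; versus the stated basis of 1000 lb — a pure rounding effect).
Adding the batch up: Σ batch = 1176 lb; loss to ignition Σ batch·LOI = 175.6 lb; yield = glass ÷ total batch = 85.06%.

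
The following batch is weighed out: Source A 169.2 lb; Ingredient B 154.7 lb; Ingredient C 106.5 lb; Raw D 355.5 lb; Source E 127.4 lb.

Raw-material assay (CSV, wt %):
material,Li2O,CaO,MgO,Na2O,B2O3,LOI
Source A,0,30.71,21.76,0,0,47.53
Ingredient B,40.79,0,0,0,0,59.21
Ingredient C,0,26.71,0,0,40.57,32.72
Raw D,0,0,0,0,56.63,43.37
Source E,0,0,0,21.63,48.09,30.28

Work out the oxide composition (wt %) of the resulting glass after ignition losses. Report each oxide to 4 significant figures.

Glass mass = 513.7 lb (batch 913.3 − LOI 399.6).
Composition: Li2O 12.28%, CaO 15.65%, MgO 7.168%, Na2O 5.365%, B2O3 59.53%

In-progress results are displayed, rounded to 4 significant figures, at each printed step — all internal work holds full precision in every operation; each reported result includes exactly one rounding; the derived quantities (LOI, the five compositions, net glass mass, totals, yield) are re-derived using the weight values on 513.7 lb of glass at full precision, as quoted within either problem or answer.
Mass of each oxide from the mix:
  Li2O: 154.7·0.4079 = 63.10 lb
  CaO: 169.2·0.3071 + 106.5·0.2671 = 80.41 lb
  MgO: 169.2·0.2176 = 36.82 lb
  Na2O: 127.4·0.2163 = 27.56 lb
  B2O3: 106.5·0.4057 + 355.5·0.5663 + 127.4·0.4809 = 305.8 lb
LOI: 169.2·0.4753 + 154.7·0.5921 + 106.5·0.3272 + 355.5·0.4337 + 127.4·0.3028 = 399.6 lb
Net of LOI, the glass mass = 913.3 − 399.6 = 513.7 lb (= Σ oxide masses)
each oxide over glass, ×100, is wt %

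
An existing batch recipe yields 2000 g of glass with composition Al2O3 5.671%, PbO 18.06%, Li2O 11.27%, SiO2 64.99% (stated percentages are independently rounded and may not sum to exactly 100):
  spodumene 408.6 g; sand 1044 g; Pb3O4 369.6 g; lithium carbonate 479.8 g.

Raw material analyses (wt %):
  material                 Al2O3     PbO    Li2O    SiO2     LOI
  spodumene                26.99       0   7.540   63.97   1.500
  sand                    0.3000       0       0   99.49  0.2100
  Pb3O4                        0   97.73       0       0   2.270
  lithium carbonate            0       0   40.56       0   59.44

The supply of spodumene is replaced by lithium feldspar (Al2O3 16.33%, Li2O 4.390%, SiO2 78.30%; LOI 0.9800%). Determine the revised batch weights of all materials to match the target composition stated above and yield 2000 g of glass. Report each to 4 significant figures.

All internal work runs at exact precision through every step; mid-chain values are printed, rounded to 4 significant digits, when written out. Every reported value is rounded once only. The derived quantities (LOI, net glass mass, totals, four oxide percentages, the yield) are rebuilt from the batch weights at 2000 g of glass at full float precision, exactly as shown in the question or the answer.
Oxide-by-oxide targets in 2000 g glass:
  Al2O3: 5.671% × 2000 = 113.4 g
  PbO: 18.06% × 2000 = 361.2 g
  Li2O: 11.27% × 2000 = 225.4 g
  SiO2: 64.99% × 2000 = 1300 g
Mass-balance tally per oxide from the weights as reported, against the basis in use (each sum matches its target mass up to rounding of the answer):
  Al2O3: 680.4·0.1633 + 771.0·0.003000 = 113.4 g (target 113.4 g)
  PbO: 369.6·0.9773 = 361.2 g (target 361.2 g)
  Li2O: 680.4·0.04390 + 482.1·0.4056 = 225.4 g (target 225.4 g)
  SiO2: 680.4·0.7830 + 771.0·0.9949 = 1300 g (target 1300 g)
Glass-mass closure: whole batch net of LOI = 2000 g (targets for the oxides total 2000 g; with the basis standing at 2000 g — differing by rounding only).
Total batch = Σ batch = 2303 g; LOI removed, Σ of batch·LOI: 303.2 g; yield = glass ÷ total batch = 86.83%.

Revised batch per 2000 g glass:
  lithium feldspar: 680.4 g
  sand: 771.0 g
  Pb3O4: 369.6 g
  lithium carbonate: 482.1 g
Total batch = 2303 g; LOI loss = 303.2 g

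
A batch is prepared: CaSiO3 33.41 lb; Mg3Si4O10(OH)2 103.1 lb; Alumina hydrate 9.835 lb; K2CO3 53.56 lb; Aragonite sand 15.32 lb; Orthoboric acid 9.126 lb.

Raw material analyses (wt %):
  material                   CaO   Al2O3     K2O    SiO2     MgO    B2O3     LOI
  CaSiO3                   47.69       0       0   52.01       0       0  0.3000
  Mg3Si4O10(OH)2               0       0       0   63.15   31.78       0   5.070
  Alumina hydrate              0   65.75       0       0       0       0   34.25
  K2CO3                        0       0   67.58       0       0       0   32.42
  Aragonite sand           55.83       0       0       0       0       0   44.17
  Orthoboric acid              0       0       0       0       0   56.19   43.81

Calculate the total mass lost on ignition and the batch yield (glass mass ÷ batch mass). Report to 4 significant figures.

LOI loss = 36.82 lb; glass = 187.5 lb; yield = 83.59%

Values along the way are displayed, rounded to four significant figures, in the working — all arithmetic holds full float precision at each step; each reported result takes exactly one rounding; the derived quantities, including glass mass, ignition loss, the totals, the yield, the six compositions, are re-derived from the weighed amounts on 187.5 lb of glass in full precision, as they appear in the problem or the answer.
Material-by-material LOI:
  CaSiO3: 33.41 × 0.003000 = 0.1002 lb
  Mg3Si4O10(OH)2: 103.1 × 0.05070 = 5.227 lb
  Alumina hydrate: 9.835 × 0.3425 = 3.368 lb
  K2CO3: 53.56 × 0.3242 = 17.36 lb
  Aragonite sand: 15.32 × 0.4417 = 6.767 lb
  Orthoboric acid: 9.126 × 0.4381 = 3.998 lb
Total LOI = 36.82 lb
Glass = batch − LOI = 224.4 − 36.82 = 187.5 lb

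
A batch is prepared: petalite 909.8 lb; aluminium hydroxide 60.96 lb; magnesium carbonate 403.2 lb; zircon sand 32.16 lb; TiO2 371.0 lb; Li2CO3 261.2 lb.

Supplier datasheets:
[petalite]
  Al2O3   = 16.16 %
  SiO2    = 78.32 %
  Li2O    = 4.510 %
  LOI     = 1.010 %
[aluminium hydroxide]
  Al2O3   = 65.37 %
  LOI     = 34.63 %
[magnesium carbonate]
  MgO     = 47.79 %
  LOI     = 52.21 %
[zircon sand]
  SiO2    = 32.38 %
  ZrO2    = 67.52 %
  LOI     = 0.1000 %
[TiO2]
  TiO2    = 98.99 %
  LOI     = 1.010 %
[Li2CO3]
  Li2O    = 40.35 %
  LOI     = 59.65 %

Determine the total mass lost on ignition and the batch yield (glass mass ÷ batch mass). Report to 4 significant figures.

LOI loss = 400.4 lb; glass = 1638 lb; yield = 80.36%

The intermediate values are printed rounded off to 4 significant figures across the worked steps — full float precision is kept through every step; a single rounding yields each reported result — the derived quantities, which include the totals, LOI, six oxide percentages, net glass mass, the yield, are carried in exact precision, exactly as shown in either problem or answer, using the weight values for 1638 lb of glass.
LOI of each material in turn:
  petalite: 909.8 × 0.01010 = 9.189 lb
  aluminium hydroxide: 60.96 × 0.3463 = 21.11 lb
  magnesium carbonate: 403.2 × 0.5221 = 210.5 lb
  zircon sand: 32.16 × 0.001000 = 0.03216 lb
  TiO2: 371.0 × 0.01010 = 3.747 lb
  Li2CO3: 261.2 × 0.5965 = 155.8 lb
Total LOI = 400.4 lb
Glass = batch − LOI = 2038 − 400.4 = 1638 lb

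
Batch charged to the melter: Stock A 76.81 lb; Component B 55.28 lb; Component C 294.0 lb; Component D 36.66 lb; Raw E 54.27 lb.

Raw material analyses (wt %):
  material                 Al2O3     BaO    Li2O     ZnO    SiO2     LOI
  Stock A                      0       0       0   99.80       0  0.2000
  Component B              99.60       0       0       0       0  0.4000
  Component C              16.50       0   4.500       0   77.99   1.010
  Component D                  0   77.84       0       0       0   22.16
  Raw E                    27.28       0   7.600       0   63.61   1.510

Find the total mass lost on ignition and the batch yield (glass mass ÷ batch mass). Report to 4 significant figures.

All internal work runs at full float precision end to end. Intermediates appear, with 4-significant-digit rounding, when written out — each reported value includes exactly one rounding — the derived quantities are computed from the batch weights on 504.7 lb of glass at exact precision (net glass mass, the five compositions, LOI, the yield, the totals), precisely as stated by either problem or answer.
Each material's LOI contribution:
  Stock A: 76.81 × 0.002000 = 0.1536 lb
  Component B: 55.28 × 0.004000 = 0.2211 lb
  Component C: 294.0 × 0.01010 = 2.969 lb
  Component D: 36.66 × 0.2216 = 8.124 lb
  Raw E: 54.27 × 0.01510 = 0.8195 lb
Total LOI = 12.29 lb
Glass = batch − LOI = 517.0 − 12.29 = 504.7 lb

LOI loss = 12.29 lb; glass = 504.7 lb; yield = 97.62%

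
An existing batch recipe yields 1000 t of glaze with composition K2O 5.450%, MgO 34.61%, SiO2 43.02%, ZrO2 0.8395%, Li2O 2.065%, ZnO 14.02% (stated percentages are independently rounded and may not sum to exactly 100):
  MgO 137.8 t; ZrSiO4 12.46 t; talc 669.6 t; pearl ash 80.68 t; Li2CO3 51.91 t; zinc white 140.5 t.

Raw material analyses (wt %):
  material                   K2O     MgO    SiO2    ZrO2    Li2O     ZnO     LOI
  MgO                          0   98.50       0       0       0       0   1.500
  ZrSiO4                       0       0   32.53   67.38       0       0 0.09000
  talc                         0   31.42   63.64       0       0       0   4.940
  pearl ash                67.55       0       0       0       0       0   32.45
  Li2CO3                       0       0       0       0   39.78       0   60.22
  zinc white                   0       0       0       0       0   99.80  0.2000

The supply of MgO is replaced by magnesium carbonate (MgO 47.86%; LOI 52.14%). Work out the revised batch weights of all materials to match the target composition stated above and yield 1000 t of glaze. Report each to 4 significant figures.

Working values are printed, rounded to four significant figures, on the page; every computation carries exact precision end to end — every reported result is rounded exactly once; all derived quantities (net glass mass, the yield, LOI, totals, the six compositions) are rebuilt starting from the weights for 1000 t of glass in exact precision exactly as printed in either problem or answer.
Oxide-by-oxide targets in 1000 t glaze:
  K2O: 5.450% × 1000 = 54.50 t
  MgO: 34.61% × 1000 = 346.1 t
  SiO2: 43.02% × 1000 = 430.2 t
  ZrO2: 0.8395% × 1000 = 8.395 t
  Li2O: 2.065% × 1000 = 20.65 t
  ZnO: 14.02% × 1000 = 140.2 t
A balance pass over the oxides, given the weights on record, versus the basis set out (summed amounts equal target values inside rounding margins):
  K2O: 80.68·0.6755 = 54.50 t (target 54.50 t)
  MgO: 283.5·0.4786 + 669.6·0.3142 = 346.1 t (target 346.1 t)
  SiO2: 12.46·0.3253 + 669.6·0.6364 = 430.2 t (target 430.2 t)
  ZrO2: 12.46·0.6738 = 8.396 t (target 8.395 t)
  Li2O: 51.91·0.3978 = 20.65 t (target 20.65 t)
  ZnO: 140.5·0.9980 = 140.2 t (target 140.2 t)
Mass balance on the glass: net batch after ignition = 1000 t (oxide target masses add up to 1000 t; against the stated basis, 1000 t — rounding explains the deltas).
Adding the batch up: Σ batch = 1239 t; the LOI term Σ batch·LOI equals 238.6 t; the yield ratio, glass ÷ batch: 80.73%.

Revised batch per 1000 t glaze:
  magnesium carbonate: 283.5 t
  ZrSiO4: 12.46 t
  talc: 669.6 t
  pearl ash: 80.68 t
  Li2CO3: 51.91 t
  zinc white: 140.5 t
Total batch = 1239 t; LOI loss = 238.6 t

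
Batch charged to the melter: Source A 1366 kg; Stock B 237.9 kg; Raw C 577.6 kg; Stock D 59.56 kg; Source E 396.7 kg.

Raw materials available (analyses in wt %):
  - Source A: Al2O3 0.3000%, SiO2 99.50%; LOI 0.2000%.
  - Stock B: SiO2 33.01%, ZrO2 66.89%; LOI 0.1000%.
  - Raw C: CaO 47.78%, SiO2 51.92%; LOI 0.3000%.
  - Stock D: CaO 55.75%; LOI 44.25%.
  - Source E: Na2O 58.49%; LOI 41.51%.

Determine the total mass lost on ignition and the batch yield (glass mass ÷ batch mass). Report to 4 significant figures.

All arithmetic keeps full precision through the solve — values along the way are printed rounded to four significant figures alongside each step. Each reported value is rounded just once — derived quantities (net glass mass, ignition loss, the yield, five oxide percentages, the totals) are computed using the weight values for 2442 kg of glass at full float precision, precisely as stated by the question or the answer.
Material-by-material LOI:
  Source A: 1366 × 0.002000 = 2.732 kg
  Stock B: 237.9 × 0.001000 = 0.2379 kg
  Raw C: 577.6 × 0.003000 = 1.733 kg
  Stock D: 59.56 × 0.4425 = 26.36 kg
  Source E: 396.7 × 0.4151 = 164.7 kg
Total LOI = 195.7 kg
Glass = batch − LOI = 2638 − 195.7 = 2442 kg

LOI loss = 195.7 kg; glass = 2442 kg; yield = 92.58%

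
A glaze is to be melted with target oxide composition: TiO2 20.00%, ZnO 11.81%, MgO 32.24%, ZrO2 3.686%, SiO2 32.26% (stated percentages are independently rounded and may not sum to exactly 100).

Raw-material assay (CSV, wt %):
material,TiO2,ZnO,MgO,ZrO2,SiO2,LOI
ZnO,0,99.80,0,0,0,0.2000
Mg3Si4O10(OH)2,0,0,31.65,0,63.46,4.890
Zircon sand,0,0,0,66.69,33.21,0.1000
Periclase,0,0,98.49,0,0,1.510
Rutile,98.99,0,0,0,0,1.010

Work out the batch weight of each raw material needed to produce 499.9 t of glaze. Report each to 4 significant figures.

Values along the way are displayed (rounded to four significant figures) between the steps. Full precision is carried throughout; every reported result takes a single rounding; all derived quantities (glass mass, the five compositions, the yield, LOI, the totals) are rebuilt starting from the weights on 499.9 t of glass in full float precision, as quoted within the problem or answer text.
Per-oxide target masses for 499.9 t glaze:
  TiO2: 20.00% × 499.9 = 99.98 t
  ZnO: 11.81% × 499.9 = 59.04 t
  MgO: 32.24% × 499.9 = 161.2 t
  ZrO2: 3.686% × 499.9 = 18.43 t
  SiO2: 32.26% × 499.9 = 161.3 t
A balance pass over the oxides, per the reported batch figures, versus the basis set out (delivered sums recover each target modulo rounding of the values):
  TiO2: 101.0·0.9899 = 99.98 t (target 99.98 t)
  ZnO: 59.16·0.9980 = 59.04 t (target 59.04 t)
  MgO: 239.7·0.3165 + 86.62·0.9849 = 161.2 t (target 161.2 t)
  ZrO2: 27.63·0.6669 = 18.43 t (target 18.43 t)
  SiO2: 239.7·0.6346 + 27.63·0.3321 = 161.3 t (target 161.3 t)
The glass-mass cross-check: net batch after ignition = 499.9 t (targets for the oxides total 499.9 t; stated basis 499.9 t — deltas are rounding alone).
Total batch = Σ batch = 514.1 t; LOI removed, Σ of batch·LOI: 14.20 t; as yield: glass ÷ batch → 97.24%.

Batch per 499.9 t glaze:
  ZnO: 59.16 t
  Mg3Si4O10(OH)2: 239.7 t
  Zircon sand: 27.63 t
  Periclase: 86.62 t
  Rutile: 101.0 t
Total batch = 514.1 t; LOI loss = 14.20 t; yield = 97.24%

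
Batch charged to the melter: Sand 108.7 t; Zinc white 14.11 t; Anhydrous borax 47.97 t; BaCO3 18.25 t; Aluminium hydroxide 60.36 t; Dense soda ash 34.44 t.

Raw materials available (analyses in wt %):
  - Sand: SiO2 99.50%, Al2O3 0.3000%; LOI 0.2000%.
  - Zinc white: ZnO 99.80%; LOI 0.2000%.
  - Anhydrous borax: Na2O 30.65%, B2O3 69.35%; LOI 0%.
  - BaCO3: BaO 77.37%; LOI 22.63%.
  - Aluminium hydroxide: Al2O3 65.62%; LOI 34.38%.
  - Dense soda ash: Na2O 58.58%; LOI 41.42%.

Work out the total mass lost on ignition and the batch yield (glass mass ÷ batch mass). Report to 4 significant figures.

LOI loss = 39.39 t; glass = 244.4 t; yield = 86.12%

Values along the way are shown rounded to four significant figures in the printout — all internal work carries exact precision at every stage — a single rounding finalizes every reported result — the derived quantities are carried at exact precision (LOI, yield, net glass mass, the totals, six oxide percentages) using the weight values for 244.4 t of glass exactly as printed in either problem or answer.
Material-by-material LOI:
  Sand: 108.7 × 0.002000 = 0.2174 t
  Zinc white: 14.11 × 0.002000 = 0.02822 t
  Anhydrous borax: 47.97 × 0 = 0 t
  BaCO3: 18.25 × 0.2263 = 4.130 t
  Aluminium hydroxide: 60.36 × 0.3438 = 20.75 t
  Dense soda ash: 34.44 × 0.4142 = 14.27 t
Total LOI = 39.39 t
Glass = batch − LOI = 283.8 − 39.39 = 244.4 t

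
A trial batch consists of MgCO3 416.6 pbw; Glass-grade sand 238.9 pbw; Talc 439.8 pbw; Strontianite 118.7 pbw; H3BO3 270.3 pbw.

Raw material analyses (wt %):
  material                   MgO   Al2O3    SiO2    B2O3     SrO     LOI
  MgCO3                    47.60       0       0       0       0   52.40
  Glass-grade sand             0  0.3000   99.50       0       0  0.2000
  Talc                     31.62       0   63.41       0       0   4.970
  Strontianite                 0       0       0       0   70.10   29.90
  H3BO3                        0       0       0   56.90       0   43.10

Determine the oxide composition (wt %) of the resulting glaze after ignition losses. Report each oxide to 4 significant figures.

In-progress results are shown (rounded to 4 significant figures) at each printed step. Every computation maintains full precision end to end; every reported result sees exactly one rounding — the derived quantities, including yield, totals, glass mass, LOI, five oxide percentages, are computed from the batch weights for 1092 pbw of glass in full precision, as they appear in the question or the answer.
Delivered oxide masses:
  MgO: 416.6·0.4760 + 439.8·0.3162 = 337.4 pbw
  Al2O3: 238.9·0.003000 = 0.7167 pbw
  SiO2: 238.9·0.9950 + 439.8·0.6341 = 516.6 pbw
  B2O3: 270.3·0.5690 = 153.8 pbw
  SrO: 118.7·0.7010 = 83.21 pbw
LOI: 416.6·0.5240 + 238.9·0.002000 + 439.8·0.04970 + 118.7·0.2990 + 270.3·0.4310 = 392.6 pbw
batch − LOI leaves glass = 1484 − 392.6 = 1092 pbw (consistent with Σ oxide mass)
oxide / glass × 100 gives the wt %

Glass mass = 1092 pbw (batch 1484 − LOI 392.6).
Composition: MgO 30.90%, Al2O3 0.06565%, SiO2 47.32%, B2O3 14.09%, SrO 7.622%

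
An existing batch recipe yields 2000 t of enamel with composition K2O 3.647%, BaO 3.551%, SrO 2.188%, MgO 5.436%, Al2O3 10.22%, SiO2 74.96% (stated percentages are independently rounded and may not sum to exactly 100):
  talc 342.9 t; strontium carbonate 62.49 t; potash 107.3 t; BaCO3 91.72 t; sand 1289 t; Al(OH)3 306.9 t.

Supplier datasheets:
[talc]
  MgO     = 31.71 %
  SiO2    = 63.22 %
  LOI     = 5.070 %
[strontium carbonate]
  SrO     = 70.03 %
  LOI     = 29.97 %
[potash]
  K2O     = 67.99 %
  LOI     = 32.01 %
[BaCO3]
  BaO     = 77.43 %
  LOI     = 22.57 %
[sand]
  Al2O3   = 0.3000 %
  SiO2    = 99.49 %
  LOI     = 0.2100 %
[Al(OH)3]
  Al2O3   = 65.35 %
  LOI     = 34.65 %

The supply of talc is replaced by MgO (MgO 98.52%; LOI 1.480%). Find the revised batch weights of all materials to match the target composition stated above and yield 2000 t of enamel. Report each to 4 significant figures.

Revised batch per 2000 t enamel:
  MgO: 110.4 t
  strontium carbonate: 62.49 t
  potash: 107.3 t
  BaCO3: 91.72 t
  sand: 1507 t
  Al(OH)3: 305.9 t
Total batch = 2185 t; LOI loss = 184.6 t

The working math carries full precision throughout; the intermediate values are displayed rounded to 4 significant digits between the steps — every reported value sees exactly one rounding. Derived quantities are rebuilt at full precision (yield, six oxide percentages, ignition loss, net glass mass, totals) starting from the weights per 2000 t of glass, as set out in the problem or answer text.
Per-oxide target masses for 2000 t enamel:
  K2O: 3.647% × 2000 = 72.94 t
  BaO: 3.551% × 2000 = 71.02 t
  SrO: 2.188% × 2000 = 43.76 t
  MgO: 5.436% × 2000 = 108.7 t
  Al2O3: 10.22% × 2000 = 204.4 t
  SiO2: 74.96% × 2000 = 1499 t
Mass-balance tally per oxide working from each reported weight, against the basis in use (sums match the target masses inside rounding margins):
  K2O: 107.3·0.6799 = 72.95 t (target 72.94 t)
  BaO: 91.72·0.7743 = 71.02 t (target 71.02 t)
  SrO: 62.49·0.7003 = 43.76 t (target 43.76 t)
  MgO: 110.4·0.9852 = 108.8 t (target 108.7 t)
  Al2O3: 1507·0.003000 + 305.9·0.6535 = 204.4 t (target 204.4 t)
  SiO2: 1507·0.9949 = 1499 t (target 1499 t)
Consistency of the glass mass: Σ batch − LOI loss = 2000 t (the targets, summed, come to 2000 t; with the basis standing at 2000 t — any gap is answer rounding).
Batch total: Σ batch = 2185 t; the LOI term Σ batch·LOI equals 184.6 t; yield: glass divided by total = 91.55%.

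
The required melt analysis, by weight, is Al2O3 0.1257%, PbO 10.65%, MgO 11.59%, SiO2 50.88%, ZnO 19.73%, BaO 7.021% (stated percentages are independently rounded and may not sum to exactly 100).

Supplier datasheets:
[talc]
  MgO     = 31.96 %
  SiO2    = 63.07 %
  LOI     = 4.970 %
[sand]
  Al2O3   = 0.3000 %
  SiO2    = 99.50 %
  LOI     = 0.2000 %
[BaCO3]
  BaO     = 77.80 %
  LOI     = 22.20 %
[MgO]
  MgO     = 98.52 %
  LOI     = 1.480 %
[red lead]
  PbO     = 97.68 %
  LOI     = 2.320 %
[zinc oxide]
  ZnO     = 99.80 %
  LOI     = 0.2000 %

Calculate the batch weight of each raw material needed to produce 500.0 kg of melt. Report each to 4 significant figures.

Every computation runs at full float precision in all steps — values along the way are displayed (rounded to 4 significant digits) on the page; every reported result receives exactly one rounding; derived quantities, including glass mass, yield, ignition loss, the six compositions, totals, are computed starting from the weights on 500.0 kg of glass in full precision, as quoted within the problem or answer text.
Oxide-by-oxide targets in 500.0 kg melt:
  Al2O3: 0.1257% × 500.0 = 0.6285 kg
  PbO: 10.65% × 500.0 = 53.25 kg
  MgO: 11.59% × 500.0 = 57.95 kg
  SiO2: 50.88% × 500.0 = 254.4 kg
  ZnO: 19.73% × 500.0 = 98.65 kg
  BaO: 7.021% × 500.0 = 35.10 kg
A balance pass over the oxides, with the batch weights as given, versus the basis set out (sum by sum, the targets are met within answer rounding):
  Al2O3: 209.5·0.003000 = 0.6285 kg (target 0.6285 kg)
  PbO: 54.51·0.9768 = 53.25 kg (target 53.25 kg)
  MgO: 72.85·0.3196 + 35.19·0.9852 = 57.95 kg (target 57.95 kg)
  SiO2: 72.85·0.6307 + 209.5·0.9950 = 254.4 kg (target 254.4 kg)
  ZnO: 98.85·0.9980 = 98.65 kg (target 98.65 kg)
  BaO: 45.12·0.7780 = 35.10 kg (target 35.10 kg)
The glass-mass cross-check: net batch after ignition = 500.0 kg (the targets, summed, come to 500.0 kg; against the stated basis, 500.0 kg — differing by rounding only).
Whole-batch sum: Σ batch = 516.0 kg; the LOI term Σ batch·LOI equals 16.04 kg; yield, glass over the total, = 96.89%.

Batch per 500.0 kg melt:
  talc: 72.85 kg
  sand: 209.5 kg
  BaCO3: 45.12 kg
  MgO: 35.19 kg
  red lead: 54.51 kg
  zinc oxide: 98.85 kg
Total batch = 516.0 kg; LOI loss = 16.04 kg; yield = 96.89%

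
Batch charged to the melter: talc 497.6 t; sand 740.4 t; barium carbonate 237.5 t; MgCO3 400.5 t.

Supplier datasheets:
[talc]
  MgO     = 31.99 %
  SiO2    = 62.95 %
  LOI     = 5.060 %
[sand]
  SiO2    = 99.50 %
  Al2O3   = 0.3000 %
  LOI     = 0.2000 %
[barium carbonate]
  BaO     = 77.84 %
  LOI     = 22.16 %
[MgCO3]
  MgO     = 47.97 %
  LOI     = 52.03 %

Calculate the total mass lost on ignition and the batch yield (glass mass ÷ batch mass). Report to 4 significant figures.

LOI loss = 287.7 t; glass = 1588 t; yield = 84.67%

Values along the way are printed, rounded to 4 significant figures, across the worked steps. All internal work holds full float precision from start to finish; each reported figure is rounded exactly once. All derived quantities, which include the yield, the four compositions, glass mass, ignition loss, totals, are rebuilt in full precision, as written in question or answer, starting from the weights at 1588 t of glass.
Ignition loss by material:
  talc: 497.6 × 0.05060 = 25.18 t
  sand: 740.4 × 0.002000 = 1.481 t
  barium carbonate: 237.5 × 0.2216 = 52.63 t
  MgCO3: 400.5 × 0.5203 = 208.4 t
Total LOI = 287.7 t
Glass = batch − LOI = 1876 − 287.7 = 1588 t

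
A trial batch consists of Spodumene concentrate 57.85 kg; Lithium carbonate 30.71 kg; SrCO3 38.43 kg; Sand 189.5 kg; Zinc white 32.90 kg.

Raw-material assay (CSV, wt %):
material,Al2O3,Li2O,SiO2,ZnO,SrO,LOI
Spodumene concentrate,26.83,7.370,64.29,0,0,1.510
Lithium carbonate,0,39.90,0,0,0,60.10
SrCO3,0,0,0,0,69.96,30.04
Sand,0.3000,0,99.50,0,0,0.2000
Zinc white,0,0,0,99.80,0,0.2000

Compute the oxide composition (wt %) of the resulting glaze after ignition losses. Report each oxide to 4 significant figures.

Glass mass = 318.1 kg (batch 349.4 − LOI 31.32).
Composition: Al2O3 5.059%, Li2O 5.193%, SiO2 70.97%, ZnO 10.32%, SrO 8.453%

Mid-chain values are displayed rounded off to 4 significant digits alongside each step; each numeric step carries full float precision all the way through. Every reported result takes a single rounding — derived quantities (the yield, ignition loss, five oxide percentages, glass mass, totals) are recomputed in exact precision from the batch weights on 318.1 kg of glass as given in problem or answer.
What the batch supplies per oxide:
  Al2O3: 57.85·0.2683 + 189.5·0.003000 = 16.09 kg
  Li2O: 57.85·0.07370 + 30.71·0.3990 = 16.52 kg
  SiO2: 57.85·0.6429 + 189.5·0.9950 = 225.7 kg
  ZnO: 32.90·0.9980 = 32.83 kg
  SrO: 38.43·0.6996 = 26.89 kg
LOI: 57.85·0.01510 + 30.71·0.6010 + 38.43·0.3004 + 189.5·0.002000 + 32.90·0.002000 = 31.32 kg
batch − LOI leaves glass = 349.4 − 31.32 = 318.1 kg (the oxide masses sum to this)
percent share: oxide ÷ glass, ×100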